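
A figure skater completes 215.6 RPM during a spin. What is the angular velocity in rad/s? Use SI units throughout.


omega = RPM * 2 * pi / 60
omega = 215.6 * 2 * 3.14159 / 60
omega = 1354.6548 / 60 = 22.5776 rad/s

22.5776 rad/s


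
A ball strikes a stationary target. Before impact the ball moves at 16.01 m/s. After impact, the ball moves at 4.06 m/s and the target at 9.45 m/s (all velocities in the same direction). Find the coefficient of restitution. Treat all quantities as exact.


e = (v2_after - v1_after) / (v1_before - v2_before)
Numerator = 9.45 - 4.06 = 5.39
Denominator = 16.01 - 0 = 16.01
e = 5.39 / 16.01 = 0.3367

0.3367


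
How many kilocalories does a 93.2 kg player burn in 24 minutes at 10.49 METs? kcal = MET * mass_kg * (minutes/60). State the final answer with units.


kcal = MET * mass * time_hr
Convert time: 24 min = 0.4 hr
kcal = 10.49 * 93.2 * 0.4
kcal = 391.0672 kcal

391.0672 kcal


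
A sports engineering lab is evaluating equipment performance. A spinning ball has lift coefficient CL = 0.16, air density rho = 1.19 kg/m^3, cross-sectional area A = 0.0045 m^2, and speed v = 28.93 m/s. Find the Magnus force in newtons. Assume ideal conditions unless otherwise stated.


FM = 0.5 * CL * rho * A * v^2
FM = 0.5 * 0.16 * 1.19 * 0.0045 * 28.93^2
v^2 = 836.9449
FM = 0.5 * 0.16 * 1.19 * 0.0045 * 836.9449 = 0.3585 N

0.3585 N


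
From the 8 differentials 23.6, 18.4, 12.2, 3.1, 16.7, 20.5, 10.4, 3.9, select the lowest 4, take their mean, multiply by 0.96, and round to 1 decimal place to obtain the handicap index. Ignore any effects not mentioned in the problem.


All differentials: 23.6, 18.4, 12.2, 3.1, 16.7, 20.5, 10.4, 3.9
Sorted: 3.1, 3.9, 10.4, 12.2, 16.7, 18.4, 20.5, 23.6
Best 4: 3.1, 3.9, 10.4, 12.2
Average of best = 29.6 / 4 = 7.4
Raw index = 7.4 * 0.96 = 7.104
Handicap index = round(7.104, 1) = 7.1

7.1


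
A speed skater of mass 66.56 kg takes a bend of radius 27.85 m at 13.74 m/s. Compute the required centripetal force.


Fc = m * v^2 / r
v^2 = 13.74^2 = 188.7876
Fc = 66.56 * 188.7876 / 27.85
Fc = 12565.7027 / 27.85 = 451.1922 N

451.1922 N


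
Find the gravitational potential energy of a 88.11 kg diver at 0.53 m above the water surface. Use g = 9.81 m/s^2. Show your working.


PE = m * g * h
PE = 88.11 * 9.81 * 0.53
PE = 864.3591 * 0.53 = 458.1103 J

458.1103 J


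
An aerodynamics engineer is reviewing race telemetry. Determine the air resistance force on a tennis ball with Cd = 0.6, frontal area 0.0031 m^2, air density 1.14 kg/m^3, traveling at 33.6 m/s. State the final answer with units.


Fd = 0.5 * Cd * rho * A * v^2
Fd = 0.5 * 0.6 * 1.14 * 0.0031 * 33.6^2
v^2 = 1128.96
Fd = 0.5 * 0.6 * 1.14 * 0.0031 * 1128.96 = 1.1969 N

1.1969 N


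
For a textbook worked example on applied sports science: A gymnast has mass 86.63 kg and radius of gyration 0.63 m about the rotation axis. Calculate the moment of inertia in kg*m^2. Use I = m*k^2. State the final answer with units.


I = m * k^2
I = 86.63 * 0.63^2
I = 86.63 * 0.3969 = 34.3834 kg*m^2

34.3834 kg*m^2


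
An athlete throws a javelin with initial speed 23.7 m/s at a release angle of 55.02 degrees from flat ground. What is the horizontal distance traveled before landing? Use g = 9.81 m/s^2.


R = v^2 * sin(2*theta) / g
Convert angle to radians: theta = 55.02 deg = 0.9603 rad
sin(2*theta) = sin(1.9206) = 0.9395
R = 23.7^2 * 0.9395 / 9.81
R = 561.69 * 0.9395 / 9.81 = 53.7902 m

53.7902 m


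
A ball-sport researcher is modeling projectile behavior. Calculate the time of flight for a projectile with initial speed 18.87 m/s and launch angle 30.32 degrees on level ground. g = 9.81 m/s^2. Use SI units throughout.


T = 2*v*sin(theta)/g
sin(theta) = sin(30.32 deg) = 0.5048
T = 2*18.87*0.5048 / 9.81
T = 19.0522 / 9.81 = 1.9421 s

1.9421 s


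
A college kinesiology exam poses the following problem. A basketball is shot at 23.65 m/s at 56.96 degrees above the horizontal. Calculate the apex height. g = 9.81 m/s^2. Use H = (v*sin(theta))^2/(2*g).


H = (v*sin(theta))^2 / (2*g)
vy = v*sin(theta) = 23.65 * sin(56.96 deg) = 19.8256 m/s
H = vy^2 / (2*g) = 393.0529 / (2*9.81)
H = 393.0529 / 19.62 = 20.0333 m

20.0333 m


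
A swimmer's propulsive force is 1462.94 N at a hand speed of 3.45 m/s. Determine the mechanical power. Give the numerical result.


P = F * v
P = 1462.94 * 3.45
P = 5047.143 W

5047.143 W


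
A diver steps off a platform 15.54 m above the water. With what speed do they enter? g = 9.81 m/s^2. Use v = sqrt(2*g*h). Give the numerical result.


v = sqrt(2 * g * h)
v = sqrt(2 * 9.81 * 15.54)
v = sqrt(304.8948) = 17.4612 m/s

17.4612 m/s


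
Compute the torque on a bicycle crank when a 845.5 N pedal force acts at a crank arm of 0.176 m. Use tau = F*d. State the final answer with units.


tau = F * d
tau = 845.5 * 0.176
tau = 148.808 N*m

148.808 N*m


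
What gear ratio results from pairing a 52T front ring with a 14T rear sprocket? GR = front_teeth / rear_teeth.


GR = front_teeth / rear_teeth
GR = 52 / 14
GR = 3.7143

3.7143


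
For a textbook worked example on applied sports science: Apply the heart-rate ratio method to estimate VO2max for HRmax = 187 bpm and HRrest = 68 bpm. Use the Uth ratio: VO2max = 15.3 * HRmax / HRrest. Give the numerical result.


VO2max = 15.3 * HRmax / HRrest
VO2max = 15.3 * 187 / 68
VO2max = 2861.1 / 68 = 42.075 mL/kg/min

42.075 mL/kg/min


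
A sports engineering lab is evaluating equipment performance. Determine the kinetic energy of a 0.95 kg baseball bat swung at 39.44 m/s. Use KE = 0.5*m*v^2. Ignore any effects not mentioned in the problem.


KE = 0.5 * m * v^2
KE = 0.5 * 0.95 * 39.44^2
KE = 0.5 * 0.95 * 1555.5136 = 738.869 J

738.869 J


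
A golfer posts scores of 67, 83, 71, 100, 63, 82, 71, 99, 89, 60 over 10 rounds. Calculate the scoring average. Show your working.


Average = sum / n
Sum = 785
Average = 785 / 10 = 78.5

78.5


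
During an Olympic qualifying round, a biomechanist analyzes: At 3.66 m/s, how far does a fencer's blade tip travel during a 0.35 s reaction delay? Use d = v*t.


d = v * t
d = 3.66 * 0.35
d = 1.281 m

1.281 m


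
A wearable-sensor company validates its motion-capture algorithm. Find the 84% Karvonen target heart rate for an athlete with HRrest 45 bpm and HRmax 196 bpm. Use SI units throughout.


Target = HRrest + pct*(HRmax - HRrest)
Heart rate reserve = HRmax - HRrest = 196 - 45 = 151 bpm
Fraction = 84% = 0.84
Target = 45 + 0.84 * 151
Target = 45 + 126.84 = 171.84 bpm

171.84 bpm


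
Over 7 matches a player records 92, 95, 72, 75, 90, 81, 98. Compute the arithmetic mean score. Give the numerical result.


Average = sum / n
Sum = 603
Average = 603 / 7 = 86.1429

86.1429


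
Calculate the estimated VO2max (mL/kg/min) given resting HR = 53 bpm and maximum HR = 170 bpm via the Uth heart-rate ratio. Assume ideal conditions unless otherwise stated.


VO2max = 15.3 * HRmax / HRrest
VO2max = 15.3 * 170 / 53
VO2max = 2601 / 53 = 49.0755 mL/kg/min

49.0755 mL/kg/min


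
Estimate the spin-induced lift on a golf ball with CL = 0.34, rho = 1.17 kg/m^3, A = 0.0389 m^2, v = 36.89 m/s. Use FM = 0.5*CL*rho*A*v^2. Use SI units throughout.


FM = 0.5 * CL * rho * A * v^2
FM = 0.5 * 0.34 * 1.17 * 0.0389 * 36.89^2
v^2 = 1360.8721
FM = 0.5 * 0.34 * 1.17 * 0.0389 * 1360.8721 = 10.5294 N

10.5294 N


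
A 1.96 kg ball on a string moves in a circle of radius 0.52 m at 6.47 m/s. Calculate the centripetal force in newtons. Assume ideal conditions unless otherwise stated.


Fc = m * v^2 / r
v^2 = 6.47^2 = 41.8609
Fc = 1.96 * 41.8609 / 0.52
Fc = 82.0474 / 0.52 = 157.7834 N

157.7834 N


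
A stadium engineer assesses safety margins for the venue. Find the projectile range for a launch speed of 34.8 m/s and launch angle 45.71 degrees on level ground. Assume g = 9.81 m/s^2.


R = v^2 * sin(2*theta) / g
Convert angle to radians: theta = 45.71 deg = 0.7978 rad
sin(2*theta) = sin(1.5956) = 0.9997
R = 34.8^2 * 0.9997 / 9.81
R = 1211.04 * 0.9997 / 9.81 = 123.4116 m

123.4116 m


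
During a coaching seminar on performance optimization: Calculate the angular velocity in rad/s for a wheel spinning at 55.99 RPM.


omega = RPM * 2 * pi / 60
omega = 55.99 * 2 * 3.14159 / 60
omega = 351.7955 / 60 = 5.8633 rad/s

5.8633 rad/s


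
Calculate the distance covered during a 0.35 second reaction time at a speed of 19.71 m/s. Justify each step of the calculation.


d = v * t
d = 19.71 * 0.35
d = 6.8985 m

6.8985 m


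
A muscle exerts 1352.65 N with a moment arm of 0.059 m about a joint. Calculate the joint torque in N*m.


tau = F * d
tau = 1352.65 * 0.059
tau = 79.8063 N*m

79.8063 N*m


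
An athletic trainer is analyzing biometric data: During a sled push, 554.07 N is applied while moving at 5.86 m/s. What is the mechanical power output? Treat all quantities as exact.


P = F * v
P = 554.07 * 5.86
P = 3246.8502 W

3246.8502 W


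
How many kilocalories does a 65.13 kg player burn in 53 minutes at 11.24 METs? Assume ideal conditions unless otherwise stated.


kcal = MET * mass * time_hr
Convert time: 53 min = 0.8833 hr
kcal = 11.24 * 65.13 * 0.8833
kcal = 646.6541 kcal

646.6541 kcal


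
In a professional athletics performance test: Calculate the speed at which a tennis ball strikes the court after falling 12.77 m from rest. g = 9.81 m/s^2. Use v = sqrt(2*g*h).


v = sqrt(2 * g * h)
v = sqrt(2 * 9.81 * 12.77)
v = sqrt(250.5474) = 15.8287 m/s

15.8287 m/s


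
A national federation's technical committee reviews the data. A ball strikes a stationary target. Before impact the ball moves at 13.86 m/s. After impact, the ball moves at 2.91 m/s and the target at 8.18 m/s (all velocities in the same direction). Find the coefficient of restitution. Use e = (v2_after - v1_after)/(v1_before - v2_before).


e = (v2_after - v1_after) / (v1_before - v2_before)
Numerator = 8.18 - 2.91 = 5.27
Denominator = 13.86 - 0 = 13.86
e = 5.27 / 13.86 = 0.3802

0.3802


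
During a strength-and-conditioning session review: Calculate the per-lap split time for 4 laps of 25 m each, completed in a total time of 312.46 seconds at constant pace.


Split time = total_time / n_laps = 312.46 / 4
Split time = 78.115 s per lap

78.115 s


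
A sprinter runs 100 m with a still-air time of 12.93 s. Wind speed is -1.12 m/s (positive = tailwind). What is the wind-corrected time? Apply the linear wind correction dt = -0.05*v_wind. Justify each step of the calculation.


dt = -0.05 * v_wind = -0.05 * -1.12 = 0.056 s
t_corrected = t_still + dt = 12.93 + (0.056)
t_corrected = 12.986 s

12.986 s


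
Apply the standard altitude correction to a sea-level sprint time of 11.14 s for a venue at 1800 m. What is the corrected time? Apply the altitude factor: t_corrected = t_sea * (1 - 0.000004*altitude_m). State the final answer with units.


Correction factor = 1 - 0.000004 * 1800 = 0.9928
t_corrected = t_sea * factor = 11.14 * 0.9928
t_corrected = 11.0598 s

11.0598 s


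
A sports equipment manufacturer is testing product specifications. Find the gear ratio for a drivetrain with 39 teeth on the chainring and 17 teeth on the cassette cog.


GR = front_teeth / rear_teeth
GR = 39 / 17
GR = 2.2941

2.2941


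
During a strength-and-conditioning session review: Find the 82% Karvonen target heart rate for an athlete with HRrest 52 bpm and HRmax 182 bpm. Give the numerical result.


Target = HRrest + pct*(HRmax - HRrest)
Heart rate reserve = HRmax - HRrest = 182 - 52 = 130 bpm
Fraction = 82% = 0.82
Target = 52 + 0.82 * 130
Target = 52 + 106.6 = 158.6 bpm

158.6 bpm


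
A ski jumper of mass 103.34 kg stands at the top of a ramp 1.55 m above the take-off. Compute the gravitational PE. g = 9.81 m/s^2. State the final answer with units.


PE = m * g * h
PE = 103.34 * 9.81 * 1.55
PE = 1013.7654 * 1.55 = 1571.3364 J

1571.3364 J


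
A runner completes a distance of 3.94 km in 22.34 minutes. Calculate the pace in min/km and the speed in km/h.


Pace = time / distance = 22.34 min / 3.94 km = 5.6701 min/km
Speed = distance / time_in_hours = 3.94 / 0.3723 hr
Speed = 10.5819 km/h

5.6701 min/km, 10.5819 km/h


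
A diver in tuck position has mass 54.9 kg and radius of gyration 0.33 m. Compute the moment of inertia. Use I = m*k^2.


I = m * k^2
I = 54.9 * 0.33^2
I = 54.9 * 0.1089 = 5.9786 kg*m^2

5.9786 kg*m^2


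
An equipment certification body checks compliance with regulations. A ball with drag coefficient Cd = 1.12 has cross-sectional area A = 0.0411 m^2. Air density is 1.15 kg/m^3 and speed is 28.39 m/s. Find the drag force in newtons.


Fd = 0.5 * Cd * rho * A * v^2
Fd = 0.5 * 1.12 * 1.15 * 0.0411 * 28.39^2
v^2 = 805.9921
Fd = 0.5 * 1.12 * 1.15 * 0.0411 * 805.9921 = 21.3333 N

21.3333 N


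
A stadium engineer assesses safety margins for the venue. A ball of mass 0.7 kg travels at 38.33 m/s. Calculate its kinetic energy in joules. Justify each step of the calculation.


KE = 0.5 * m * v^2
KE = 0.5 * 0.7 * 38.33^2
KE = 0.5 * 0.7 * 1469.1889 = 514.2161 J

514.2161 J


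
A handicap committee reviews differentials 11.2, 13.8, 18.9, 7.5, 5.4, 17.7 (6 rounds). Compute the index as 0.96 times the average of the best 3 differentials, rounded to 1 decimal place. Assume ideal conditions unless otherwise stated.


All differentials: 11.2, 13.8, 18.9, 7.5, 5.4, 17.7
Sorted: 5.4, 7.5, 11.2, 13.8, 17.7, 18.9
Best 3: 5.4, 7.5, 11.2
Average of best = 24.1 / 3 = 8.0333
Raw index = 8.0333 * 0.96 = 7.712
Handicap index = round(7.712, 1) = 7.7

7.7


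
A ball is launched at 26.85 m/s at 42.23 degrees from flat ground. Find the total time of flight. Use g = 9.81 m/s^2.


T = 2*v*sin(theta)/g
sin(theta) = sin(42.23 deg) = 0.6721
T = 2*26.85*0.6721 / 9.81
T = 36.0922 / 9.81 = 3.6791 s

3.6791 s


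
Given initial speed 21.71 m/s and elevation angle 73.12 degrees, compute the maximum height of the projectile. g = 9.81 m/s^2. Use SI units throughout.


H = (v*sin(theta))^2 / (2*g)
vy = v*sin(theta) = 21.71 * sin(73.12 deg) = 20.7746 m/s
H = vy^2 / (2*g) = 431.585 / (2*9.81)
H = 431.585 / 19.62 = 21.9972 m

21.9972 m


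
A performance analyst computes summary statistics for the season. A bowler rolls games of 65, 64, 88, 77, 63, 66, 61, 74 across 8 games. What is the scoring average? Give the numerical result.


Average = sum / n
Sum = 558
Average = 558 / 8 = 69.75

69.75


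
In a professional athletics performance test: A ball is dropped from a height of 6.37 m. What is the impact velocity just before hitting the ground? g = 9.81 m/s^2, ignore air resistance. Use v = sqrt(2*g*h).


v = sqrt(2 * g * h)
v = sqrt(2 * 9.81 * 6.37)
v = sqrt(124.9794) = 11.1794 m/s

11.1794 m/s


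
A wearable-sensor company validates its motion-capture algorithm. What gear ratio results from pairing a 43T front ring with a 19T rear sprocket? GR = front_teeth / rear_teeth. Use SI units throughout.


GR = front_teeth / rear_teeth
GR = 43 / 19
GR = 2.2632

2.2632


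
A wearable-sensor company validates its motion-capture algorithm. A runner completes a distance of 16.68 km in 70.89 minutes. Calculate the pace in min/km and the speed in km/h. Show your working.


Pace = time / distance = 70.89 min / 16.68 km = 4.25 min/km
Speed = distance / time_in_hours = 16.68 / 1.1815 hr
Speed = 14.1176 km/h

4.25 min/km, 14.1176 km/h


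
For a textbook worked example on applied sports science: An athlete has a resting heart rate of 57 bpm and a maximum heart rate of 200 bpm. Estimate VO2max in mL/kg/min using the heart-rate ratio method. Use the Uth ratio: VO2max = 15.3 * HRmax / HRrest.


VO2max = 15.3 * HRmax / HRrest
VO2max = 15.3 * 200 / 57
VO2max = 3060 / 57 = 53.6842 mL/kg/min

53.6842 mL/kg/min


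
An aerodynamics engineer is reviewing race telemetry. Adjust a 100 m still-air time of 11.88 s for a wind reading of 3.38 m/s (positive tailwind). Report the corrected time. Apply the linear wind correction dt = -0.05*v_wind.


dt = -0.05 * v_wind = -0.05 * 3.38 = -0.169 s
t_corrected = t_still + dt = 11.88 + (-0.169)
t_corrected = 11.711 s

11.711 s


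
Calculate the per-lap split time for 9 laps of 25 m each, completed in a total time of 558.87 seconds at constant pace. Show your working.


Split time = total_time / n_laps = 558.87 / 9
Split time = 62.0967 s per lap

62.0967 s


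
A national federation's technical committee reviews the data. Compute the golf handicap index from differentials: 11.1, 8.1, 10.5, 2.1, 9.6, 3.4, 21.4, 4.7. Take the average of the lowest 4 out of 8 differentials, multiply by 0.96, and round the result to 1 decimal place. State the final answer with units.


All differentials: 11.1, 8.1, 10.5, 2.1, 9.6, 3.4, 21.4, 4.7
Sorted: 2.1, 3.4, 4.7, 8.1, 9.6, 10.5, 11.1, 21.4
Best 4: 2.1, 3.4, 4.7, 8.1
Average of best = 18.3 / 4 = 4.575
Raw index = 4.575 * 0.96 = 4.392
Handicap index = round(4.392, 1) = 4.4

4.4


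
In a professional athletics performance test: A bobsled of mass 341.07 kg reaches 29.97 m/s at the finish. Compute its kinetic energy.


KE = 0.5 * m * v^2
KE = 0.5 * 341.07 * 29.97^2
KE = 0.5 * 341.07 * 898.2009 = 153174.6905 J

153174.6905 J


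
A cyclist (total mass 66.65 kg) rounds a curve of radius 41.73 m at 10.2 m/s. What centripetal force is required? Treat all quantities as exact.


Fc = m * v^2 / r
v^2 = 10.2^2 = 104.04
Fc = 66.65 * 104.04 / 41.73
Fc = 6934.266 / 41.73 = 166.1698 N

166.1698 N


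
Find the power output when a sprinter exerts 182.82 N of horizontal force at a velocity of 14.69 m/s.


P = F * v
P = 182.82 * 14.69
P = 2685.6258 W

2685.6258 W


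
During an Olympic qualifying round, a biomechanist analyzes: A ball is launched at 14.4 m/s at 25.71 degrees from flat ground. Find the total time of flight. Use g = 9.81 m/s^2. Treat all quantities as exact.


T = 2*v*sin(theta)/g
sin(theta) = sin(25.71 deg) = 0.4338
T = 2*14.4*0.4338 / 9.81
T = 12.4939 / 9.81 = 1.2736 s

1.2736 s


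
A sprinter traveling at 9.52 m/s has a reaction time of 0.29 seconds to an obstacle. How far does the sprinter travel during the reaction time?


d = v * t
d = 9.52 * 0.29
d = 2.7608 m

2.7608 m


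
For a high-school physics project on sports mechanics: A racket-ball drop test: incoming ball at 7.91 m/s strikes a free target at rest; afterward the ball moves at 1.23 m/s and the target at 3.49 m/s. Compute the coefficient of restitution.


e = (v2_after - v1_after) / (v1_before - v2_before)
Numerator = 3.49 - 1.23 = 2.26
Denominator = 7.91 - 0 = 7.91
e = 2.26 / 7.91 = 0.2857

0.2857


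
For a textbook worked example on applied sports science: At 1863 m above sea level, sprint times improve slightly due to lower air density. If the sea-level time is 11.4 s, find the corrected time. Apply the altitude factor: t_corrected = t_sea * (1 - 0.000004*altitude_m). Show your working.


Correction factor = 1 - 0.000004 * 1863 = 0.992548
t_corrected = t_sea * factor = 11.4 * 0.992548
t_corrected = 11.315 s

11.315 s


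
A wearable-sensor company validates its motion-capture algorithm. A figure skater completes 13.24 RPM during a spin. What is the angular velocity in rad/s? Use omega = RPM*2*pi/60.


omega = RPM * 2 * pi / 60
omega = 13.24 * 2 * 3.14159 / 60
omega = 83.1894 / 60 = 1.3865 rad/s

1.3865 rad/s


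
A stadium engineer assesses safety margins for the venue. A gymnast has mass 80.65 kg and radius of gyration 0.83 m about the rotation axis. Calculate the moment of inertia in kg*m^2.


I = m * k^2
I = 80.65 * 0.83^2
I = 80.65 * 0.6889 = 55.5598 kg*m^2

55.5598 kg*m^2


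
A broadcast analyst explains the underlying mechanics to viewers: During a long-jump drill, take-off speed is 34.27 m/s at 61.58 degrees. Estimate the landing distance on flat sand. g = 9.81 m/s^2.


R = v^2 * sin(2*theta) / g
Convert angle to radians: theta = 61.58 deg = 1.0748 rad
sin(2*theta) = sin(2.1495) = 0.8371
R = 34.27^2 * 0.8371 / 9.81
R = 1174.4329 * 0.8371 / 9.81 = 100.2214 m

100.2214 m


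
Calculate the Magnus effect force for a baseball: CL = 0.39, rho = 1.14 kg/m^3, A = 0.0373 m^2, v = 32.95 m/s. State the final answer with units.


FM = 0.5 * CL * rho * A * v^2
FM = 0.5 * 0.39 * 1.14 * 0.0373 * 32.95^2
v^2 = 1085.7025
FM = 0.5 * 0.39 * 1.14 * 0.0373 * 1085.7025 = 9.0024 N

9.0024 N


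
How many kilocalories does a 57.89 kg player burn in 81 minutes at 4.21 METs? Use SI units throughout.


kcal = MET * mass * time_hr
Convert time: 81 min = 1.35 hr
kcal = 4.21 * 57.89 * 1.35
kcal = 329.0178 kcal

329.0178 kcal


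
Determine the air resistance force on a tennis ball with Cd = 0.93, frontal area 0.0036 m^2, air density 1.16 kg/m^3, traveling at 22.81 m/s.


Fd = 0.5 * Cd * rho * A * v^2
Fd = 0.5 * 0.93 * 1.16 * 0.0036 * 22.81^2
v^2 = 520.2961
Fd = 0.5 * 0.93 * 1.16 * 0.0036 * 520.2961 = 1.0103 N

1.0103 N


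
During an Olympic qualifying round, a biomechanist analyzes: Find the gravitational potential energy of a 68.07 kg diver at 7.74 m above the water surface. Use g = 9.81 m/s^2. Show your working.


PE = m * g * h
PE = 68.07 * 9.81 * 7.74
PE = 667.7667 * 7.74 = 5168.5143 J

5168.5143 J


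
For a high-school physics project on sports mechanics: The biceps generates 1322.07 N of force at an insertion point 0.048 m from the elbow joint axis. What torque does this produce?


tau = F * d
tau = 1322.07 * 0.048
tau = 63.4594 N*m

63.4594 N*m


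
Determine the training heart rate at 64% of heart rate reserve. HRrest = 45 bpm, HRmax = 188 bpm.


Target = HRrest + pct*(HRmax - HRrest)
Heart rate reserve = HRmax - HRrest = 188 - 45 = 143 bpm
Fraction = 64% = 0.64
Target = 45 + 0.64 * 143
Target = 45 + 91.52 = 136.52 bpm

136.52 bpm


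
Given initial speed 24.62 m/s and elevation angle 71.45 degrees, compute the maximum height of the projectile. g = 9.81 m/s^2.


H = (v*sin(theta))^2 / (2*g)
vy = v*sin(theta) = 24.62 * sin(71.45 deg) = 23.3409 m/s
H = vy^2 / (2*g) = 544.7977 / (2*9.81)
H = 544.7977 / 19.62 = 27.7675 m

27.7675 m


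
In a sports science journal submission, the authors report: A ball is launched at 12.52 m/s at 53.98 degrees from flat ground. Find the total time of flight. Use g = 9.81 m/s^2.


T = 2*v*sin(theta)/g
sin(theta) = sin(53.98 deg) = 0.8088
T = 2*12.52*0.8088 / 9.81
T = 20.2526 / 9.81 = 2.0645 s

2.0645 s


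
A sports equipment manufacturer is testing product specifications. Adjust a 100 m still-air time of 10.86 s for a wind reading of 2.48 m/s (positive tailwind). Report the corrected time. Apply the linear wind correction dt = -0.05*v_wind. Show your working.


dt = -0.05 * v_wind = -0.05 * 2.48 = -0.124 s
t_corrected = t_still + dt = 10.86 + (-0.124)
t_corrected = 10.736 s

10.736 s


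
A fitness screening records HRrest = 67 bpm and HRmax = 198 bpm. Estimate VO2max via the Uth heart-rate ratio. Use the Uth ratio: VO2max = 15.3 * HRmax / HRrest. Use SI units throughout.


VO2max = 15.3 * HRmax / HRrest
VO2max = 15.3 * 198 / 67
VO2max = 3029.4 / 67 = 45.2149 mL/kg/min

45.2149 mL/kg/min


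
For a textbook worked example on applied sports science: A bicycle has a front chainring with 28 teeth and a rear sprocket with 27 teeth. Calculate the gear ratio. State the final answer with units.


GR = front_teeth / rear_teeth
GR = 28 / 27
GR = 1.037

1.037


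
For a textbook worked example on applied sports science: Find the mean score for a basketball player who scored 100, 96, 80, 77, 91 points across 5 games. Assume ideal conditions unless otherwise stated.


Average = sum / n
Sum = 444
Average = 444 / 5 = 88.8

88.8


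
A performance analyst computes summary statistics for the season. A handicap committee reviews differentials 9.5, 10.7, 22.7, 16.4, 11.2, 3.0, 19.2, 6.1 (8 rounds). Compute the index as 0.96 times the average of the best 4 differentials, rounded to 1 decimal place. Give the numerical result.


All differentials: 9.5, 10.7, 22.7, 16.4, 11.2, 3.0, 19.2, 6.1
Sorted: 3.0, 6.1, 9.5, 10.7, 11.2, 16.4, 19.2, 22.7
Best 4: 3.0, 6.1, 9.5, 10.7
Average of best = 29.3 / 4 = 7.325
Raw index = 7.325 * 0.96 = 7.032
Handicap index = round(7.032, 1) = 7.0

7.0


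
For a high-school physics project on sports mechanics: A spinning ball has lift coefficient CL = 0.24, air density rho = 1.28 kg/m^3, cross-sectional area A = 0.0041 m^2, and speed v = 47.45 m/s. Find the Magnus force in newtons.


FM = 0.5 * CL * rho * A * v^2
FM = 0.5 * 0.24 * 1.28 * 0.0041 * 47.45^2
v^2 = 2251.5025
FM = 0.5 * 0.24 * 1.28 * 0.0041 * 2251.5025 = 1.4179 N

1.4179 N


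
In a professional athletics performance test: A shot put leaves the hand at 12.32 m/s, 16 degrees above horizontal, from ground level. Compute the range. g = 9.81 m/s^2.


R = v^2 * sin(2*theta) / g
Convert angle to radians: theta = 16 deg = 0.2793 rad
sin(2*theta) = sin(0.5585) = 0.5299
R = 12.32^2 * 0.5299 / 9.81
R = 151.7824 * 0.5299 / 9.81 = 8.199 m

8.199 m


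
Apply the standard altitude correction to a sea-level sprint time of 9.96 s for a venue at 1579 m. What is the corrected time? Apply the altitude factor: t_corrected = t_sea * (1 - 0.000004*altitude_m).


Correction factor = 1 - 0.000004 * 1579 = 0.993684
t_corrected = t_sea * factor = 9.96 * 0.993684
t_corrected = 9.8971 s

9.8971 s


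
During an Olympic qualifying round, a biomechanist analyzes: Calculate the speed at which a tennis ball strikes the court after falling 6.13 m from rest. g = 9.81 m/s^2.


v = sqrt(2 * g * h)
v = sqrt(2 * 9.81 * 6.13)
v = sqrt(120.2706) = 10.9668 m/s

10.9668 m/s


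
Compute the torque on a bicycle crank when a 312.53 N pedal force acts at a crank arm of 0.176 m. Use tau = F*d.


tau = F * d
tau = 312.53 * 0.176
tau = 55.0053 N*m

55.0053 N*m


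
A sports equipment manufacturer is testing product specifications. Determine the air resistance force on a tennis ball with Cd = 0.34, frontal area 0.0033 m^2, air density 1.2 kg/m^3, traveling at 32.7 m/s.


Fd = 0.5 * Cd * rho * A * v^2
Fd = 0.5 * 0.34 * 1.2 * 0.0033 * 32.7^2
v^2 = 1069.29
Fd = 0.5 * 0.34 * 1.2 * 0.0033 * 1069.29 = 0.7198 N

0.7198 N


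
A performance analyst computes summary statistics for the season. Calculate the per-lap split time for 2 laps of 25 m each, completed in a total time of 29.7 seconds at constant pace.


Split time = total_time / n_laps = 29.7 / 2
Split time = 14.85 s per lap

14.85 s


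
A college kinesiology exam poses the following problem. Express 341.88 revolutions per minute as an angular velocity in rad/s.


omega = RPM * 2 * pi / 60
omega = 341.88 * 2 * 3.14159 / 60
omega = 2148.0954 / 60 = 35.8016 rad/s

35.8016 rad/s


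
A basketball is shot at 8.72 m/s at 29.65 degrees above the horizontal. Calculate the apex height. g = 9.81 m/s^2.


H = (v*sin(theta))^2 / (2*g)
vy = v*sin(theta) = 8.72 * sin(29.65 deg) = 4.3138 m/s
H = vy^2 / (2*g) = 18.6088 / (2*9.81)
H = 18.6088 / 19.62 = 0.9485 m

0.9485 m


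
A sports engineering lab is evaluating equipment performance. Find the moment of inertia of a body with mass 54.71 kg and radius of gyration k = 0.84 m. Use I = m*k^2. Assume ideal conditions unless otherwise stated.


I = m * k^2
I = 54.71 * 0.84^2
I = 54.71 * 0.7056 = 38.6034 kg*m^2

38.6034 kg*m^2


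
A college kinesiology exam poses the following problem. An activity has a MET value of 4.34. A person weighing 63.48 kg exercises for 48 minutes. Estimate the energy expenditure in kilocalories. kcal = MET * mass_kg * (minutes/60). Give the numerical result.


kcal = MET * mass * time_hr
Convert time: 48 min = 0.8 hr
kcal = 4.34 * 63.48 * 0.8
kcal = 220.4026 kcal

220.4026 kcal


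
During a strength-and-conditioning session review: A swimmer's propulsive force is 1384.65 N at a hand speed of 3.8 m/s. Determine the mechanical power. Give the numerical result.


P = F * v
P = 1384.65 * 3.8
P = 5261.67 W

5261.67 W


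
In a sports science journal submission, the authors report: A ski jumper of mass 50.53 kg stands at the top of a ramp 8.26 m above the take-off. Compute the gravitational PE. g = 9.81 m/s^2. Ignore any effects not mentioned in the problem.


PE = m * g * h
PE = 50.53 * 9.81 * 8.26
PE = 495.6993 * 8.26 = 4094.4762 J

4094.4762 J


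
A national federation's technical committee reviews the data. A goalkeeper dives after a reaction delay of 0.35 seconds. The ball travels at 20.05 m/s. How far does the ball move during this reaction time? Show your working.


d = v * t
d = 20.05 * 0.35
d = 7.0175 m

7.0175 m


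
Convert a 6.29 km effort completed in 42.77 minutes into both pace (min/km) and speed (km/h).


Pace = time / distance = 42.77 min / 6.29 km = 6.7997 min/km
Speed = distance / time_in_hours = 6.29 / 0.7128 hr
Speed = 8.8239 km/h

6.7997 min/km, 8.8239 km/h


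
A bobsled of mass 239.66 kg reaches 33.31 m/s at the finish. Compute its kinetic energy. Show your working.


KE = 0.5 * m * v^2
KE = 0.5 * 239.66 * 33.31^2
KE = 0.5 * 239.66 * 1109.5561 = 132958.1075 J

132958.1075 J


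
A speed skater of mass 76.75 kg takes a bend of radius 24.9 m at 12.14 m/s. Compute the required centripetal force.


Fc = m * v^2 / r
v^2 = 12.14^2 = 147.3796
Fc = 76.75 * 147.3796 / 24.9
Fc = 11311.3843 / 24.9 = 454.2725 N

454.2725 N


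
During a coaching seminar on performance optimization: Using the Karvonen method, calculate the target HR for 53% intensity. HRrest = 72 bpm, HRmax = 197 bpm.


Target = HRrest + pct*(HRmax - HRrest)
Heart rate reserve = HRmax - HRrest = 197 - 72 = 125 bpm
Fraction = 53% = 0.53
Target = 72 + 0.53 * 125
Target = 72 + 66.25 = 138.25 bpm

138.25 bpm


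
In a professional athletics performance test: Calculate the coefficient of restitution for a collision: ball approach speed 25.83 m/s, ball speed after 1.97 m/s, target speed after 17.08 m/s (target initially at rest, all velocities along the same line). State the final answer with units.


e = (v2_after - v1_after) / (v1_before - v2_before)
Numerator = 17.08 - 1.97 = 15.11
Denominator = 25.83 - 0 = 25.83
e = 15.11 / 25.83 = 0.585

0.585


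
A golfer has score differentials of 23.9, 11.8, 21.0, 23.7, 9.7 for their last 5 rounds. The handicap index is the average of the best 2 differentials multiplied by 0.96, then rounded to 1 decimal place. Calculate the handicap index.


All differentials: 23.9, 11.8, 21.0, 23.7, 9.7
Sorted: 9.7, 11.8, 21.0, 23.7, 23.9
Best 2: 9.7, 11.8
Average of best = 21.5 / 2 = 10.75
Raw index = 10.75 * 0.96 = 10.32
Handicap index = round(10.32, 1) = 10.3

10.3


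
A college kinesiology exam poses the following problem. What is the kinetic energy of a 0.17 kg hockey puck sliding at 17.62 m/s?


KE = 0.5 * m * v^2
KE = 0.5 * 0.17 * 17.62^2
KE = 0.5 * 0.17 * 310.4644 = 26.3895 J

26.3895 J


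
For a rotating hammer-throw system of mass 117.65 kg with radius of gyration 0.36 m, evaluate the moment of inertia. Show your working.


I = m * k^2
I = 117.65 * 0.36^2
I = 117.65 * 0.1296 = 15.2474 kg*m^2

15.2474 kg*m^2


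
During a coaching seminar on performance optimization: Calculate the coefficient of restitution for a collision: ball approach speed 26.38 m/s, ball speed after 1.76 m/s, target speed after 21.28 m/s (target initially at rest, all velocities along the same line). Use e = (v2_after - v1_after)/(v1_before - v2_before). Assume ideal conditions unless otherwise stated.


e = (v2_after - v1_after) / (v1_before - v2_before)
Numerator = 21.28 - 1.76 = 19.52
Denominator = 26.38 - 0 = 26.38
e = 19.52 / 26.38 = 0.74

0.74


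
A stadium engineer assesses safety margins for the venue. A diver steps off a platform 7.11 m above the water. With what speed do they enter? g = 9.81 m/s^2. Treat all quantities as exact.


v = sqrt(2 * g * h)
v = sqrt(2 * 9.81 * 7.11)
v = sqrt(139.4982) = 11.8109 m/s

11.8109 m/s


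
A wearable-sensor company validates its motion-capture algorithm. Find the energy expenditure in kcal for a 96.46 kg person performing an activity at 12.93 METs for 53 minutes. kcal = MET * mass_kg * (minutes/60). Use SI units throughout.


kcal = MET * mass * time_hr
Convert time: 53 min = 0.8833 hr
kcal = 12.93 * 96.46 * 0.8833
kcal = 1101.7179 kcal

1101.7179 kcal


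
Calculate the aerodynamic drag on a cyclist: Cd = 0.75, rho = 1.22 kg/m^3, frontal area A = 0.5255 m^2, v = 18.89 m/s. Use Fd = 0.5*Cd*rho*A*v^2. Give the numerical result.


Fd = 0.5 * Cd * rho * A * v^2
Fd = 0.5 * 0.75 * 1.22 * 0.5255 * 18.89^2
v^2 = 356.8321
Fd = 0.5 * 0.75 * 1.22 * 0.5255 * 356.8321 = 85.7882 N

85.7882 N


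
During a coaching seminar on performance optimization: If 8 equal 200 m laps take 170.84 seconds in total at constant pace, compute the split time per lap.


Split time = total_time / n_laps = 170.84 / 8
Split time = 21.355 s per lap

21.355 s


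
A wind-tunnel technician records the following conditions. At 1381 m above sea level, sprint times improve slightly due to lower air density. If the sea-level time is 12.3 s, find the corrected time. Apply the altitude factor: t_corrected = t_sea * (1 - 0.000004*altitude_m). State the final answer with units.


Correction factor = 1 - 0.000004 * 1381 = 0.994476
t_corrected = t_sea * factor = 12.3 * 0.994476
t_corrected = 12.2321 s

12.2321 s


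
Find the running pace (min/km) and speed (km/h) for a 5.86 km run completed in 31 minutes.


Pace = time / distance = 31 min / 5.86 km = 5.2901 min/km
Speed = distance / time_in_hours = 5.86 / 0.5167 hr
Speed = 11.3419 km/h

5.2901 min/km, 11.3419 km/h


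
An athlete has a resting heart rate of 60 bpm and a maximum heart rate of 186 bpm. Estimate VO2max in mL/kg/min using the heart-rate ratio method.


VO2max = 15.3 * HRmax / HRrest
VO2max = 15.3 * 186 / 60
VO2max = 2845.8 / 60 = 47.43 mL/kg/min

47.43 mL/kg/min


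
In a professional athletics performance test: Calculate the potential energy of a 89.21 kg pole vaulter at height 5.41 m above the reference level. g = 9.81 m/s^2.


PE = m * g * h
PE = 89.21 * 9.81 * 5.41
PE = 875.1501 * 5.41 = 4734.562 J

4734.562 J


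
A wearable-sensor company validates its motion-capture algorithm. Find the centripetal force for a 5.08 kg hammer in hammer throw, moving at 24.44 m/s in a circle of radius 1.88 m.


Fc = m * v^2 / r
v^2 = 24.44^2 = 597.3136
Fc = 5.08 * 597.3136 / 1.88
Fc = 3034.3531 / 1.88 = 1614.0176 N

1614.0176 N


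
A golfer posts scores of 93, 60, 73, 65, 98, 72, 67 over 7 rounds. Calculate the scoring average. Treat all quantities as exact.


Average = sum / n
Sum = 528
Average = 528 / 7 = 75.4286

75.4286


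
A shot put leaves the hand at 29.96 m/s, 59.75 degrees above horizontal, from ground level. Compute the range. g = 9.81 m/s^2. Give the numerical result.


R = v^2 * sin(2*theta) / g
Convert angle to radians: theta = 59.75 deg = 1.0428 rad
sin(2*theta) = sin(2.0857) = 0.8704
R = 29.96^2 * 0.8704 / 9.81
R = 897.6016 * 0.8704 / 9.81 = 79.6364 m

79.6364 m


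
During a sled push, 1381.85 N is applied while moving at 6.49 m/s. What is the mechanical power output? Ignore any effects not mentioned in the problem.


P = F * v
P = 1381.85 * 6.49
P = 8968.2065 W

8968.2065 W


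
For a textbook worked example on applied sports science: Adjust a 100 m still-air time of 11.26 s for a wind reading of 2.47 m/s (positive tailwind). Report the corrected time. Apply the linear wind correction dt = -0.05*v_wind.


dt = -0.05 * v_wind = -0.05 * 2.47 = -0.1235 s
t_corrected = t_still + dt = 11.26 + (-0.1235)
t_corrected = 11.1365 s

11.1365 s


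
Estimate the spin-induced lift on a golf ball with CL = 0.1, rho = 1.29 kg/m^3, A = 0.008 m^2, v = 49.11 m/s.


FM = 0.5 * CL * rho * A * v^2
FM = 0.5 * 0.1 * 1.29 * 0.008 * 49.11^2
v^2 = 2411.7921
FM = 0.5 * 0.1 * 1.29 * 0.008 * 2411.7921 = 1.2445 N

1.2445 N


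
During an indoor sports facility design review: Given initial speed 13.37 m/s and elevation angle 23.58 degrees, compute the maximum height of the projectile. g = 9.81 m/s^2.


H = (v*sin(theta))^2 / (2*g)
vy = v*sin(theta) = 13.37 * sin(23.58 deg) = 5.3484 m/s
H = vy^2 / (2*g) = 28.6053 / (2*9.81)
H = 28.6053 / 19.62 = 1.458 m

1.458 m


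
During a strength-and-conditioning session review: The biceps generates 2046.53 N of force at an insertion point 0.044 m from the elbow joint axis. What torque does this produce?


tau = F * d
tau = 2046.53 * 0.044
tau = 90.0473 N*m

90.0473 N*m


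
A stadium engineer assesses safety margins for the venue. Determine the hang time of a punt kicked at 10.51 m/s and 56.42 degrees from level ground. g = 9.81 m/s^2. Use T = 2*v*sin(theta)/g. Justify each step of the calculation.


T = 2*v*sin(theta)/g
sin(theta) = sin(56.42 deg) = 0.8331
T = 2*10.51*0.8331 / 9.81
T = 17.5121 / 9.81 = 1.7851 s

1.7851 s


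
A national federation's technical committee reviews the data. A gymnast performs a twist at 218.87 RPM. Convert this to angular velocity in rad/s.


omega = RPM * 2 * pi / 60
omega = 218.87 * 2 * 3.14159 / 60
omega = 1375.2008 / 60 = 22.92 rad/s

22.92 rad/s


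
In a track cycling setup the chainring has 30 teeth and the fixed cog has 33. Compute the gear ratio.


GR = front_teeth / rear_teeth
GR = 30 / 33
GR = 0.9091

0.9091


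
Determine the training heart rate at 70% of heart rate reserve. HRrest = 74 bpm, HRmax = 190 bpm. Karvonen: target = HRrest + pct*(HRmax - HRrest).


Target = HRrest + pct*(HRmax - HRrest)
Heart rate reserve = HRmax - HRrest = 190 - 74 = 116 bpm
Fraction = 70% = 0.7
Target = 74 + 0.7 * 116
Target = 74 + 81.2 = 155.2 bpm

155.2 bpm


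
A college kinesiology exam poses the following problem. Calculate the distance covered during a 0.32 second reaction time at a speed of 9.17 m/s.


d = v * t
d = 9.17 * 0.32
d = 2.9344 m

2.9344 m


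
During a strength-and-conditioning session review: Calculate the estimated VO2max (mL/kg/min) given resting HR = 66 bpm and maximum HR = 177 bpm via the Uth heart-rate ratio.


VO2max = 15.3 * HRmax / HRrest
VO2max = 15.3 * 177 / 66
VO2max = 2708.1 / 66 = 41.0318 mL/kg/min

41.0318 mL/kg/min


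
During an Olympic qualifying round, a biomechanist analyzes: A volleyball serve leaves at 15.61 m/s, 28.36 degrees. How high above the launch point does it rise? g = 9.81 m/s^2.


H = (v*sin(theta))^2 / (2*g)
vy = v*sin(theta) = 15.61 * sin(28.36 deg) = 7.4149 m/s
H = vy^2 / (2*g) = 54.9808 / (2*9.81)
H = 54.9808 / 19.62 = 2.8023 m

2.8023 m


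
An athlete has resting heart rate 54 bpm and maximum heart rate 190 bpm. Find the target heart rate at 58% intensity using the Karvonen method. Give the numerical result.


Target = HRrest + pct*(HRmax - HRrest)
Heart rate reserve = HRmax - HRrest = 190 - 54 = 136 bpm
Fraction = 58% = 0.58
Target = 54 + 0.58 * 136
Target = 54 + 78.88 = 132.88 bpm

132.88 bpm


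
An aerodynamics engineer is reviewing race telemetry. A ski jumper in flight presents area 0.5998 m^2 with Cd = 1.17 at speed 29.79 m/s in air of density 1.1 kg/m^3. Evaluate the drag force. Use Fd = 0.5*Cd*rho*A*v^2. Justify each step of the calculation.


Fd = 0.5 * Cd * rho * A * v^2
Fd = 0.5 * 1.17 * 1.1 * 0.5998 * 29.79^2
v^2 = 887.4441
Fd = 0.5 * 1.17 * 1.1 * 0.5998 * 887.4441 = 342.528 N

342.528 N


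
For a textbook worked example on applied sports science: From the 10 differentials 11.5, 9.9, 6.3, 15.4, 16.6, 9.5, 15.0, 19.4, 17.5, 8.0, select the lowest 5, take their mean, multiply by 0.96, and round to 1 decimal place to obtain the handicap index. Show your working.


All differentials: 11.5, 9.9, 6.3, 15.4, 16.6, 9.5, 15.0, 19.4, 17.5, 8.0
Sorted: 6.3, 8.0, 9.5, 9.9, 11.5, 15.0, 15.4, 16.6, 17.5, 19.4
Best 5: 6.3, 8.0, 9.5, 9.9, 11.5
Average of best = 45.2 / 5 = 9.04
Raw index = 9.04 * 0.96 = 8.6784
Handicap index = round(8.6784, 1) = 8.7

8.7


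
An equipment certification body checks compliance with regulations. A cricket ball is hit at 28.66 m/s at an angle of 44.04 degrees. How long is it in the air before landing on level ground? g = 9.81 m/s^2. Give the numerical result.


T = 2*v*sin(theta)/g
sin(theta) = sin(44.04 deg) = 0.6952
T = 2*28.66*0.6952 / 9.81
T = 39.8466 / 9.81 = 4.0618 s

4.0618 s
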